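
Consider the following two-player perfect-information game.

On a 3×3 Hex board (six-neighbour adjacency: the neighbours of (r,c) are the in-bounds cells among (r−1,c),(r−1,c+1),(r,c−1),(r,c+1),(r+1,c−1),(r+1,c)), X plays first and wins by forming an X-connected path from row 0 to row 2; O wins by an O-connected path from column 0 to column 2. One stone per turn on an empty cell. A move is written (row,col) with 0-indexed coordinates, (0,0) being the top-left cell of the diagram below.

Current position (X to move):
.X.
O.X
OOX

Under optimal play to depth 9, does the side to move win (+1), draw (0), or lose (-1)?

value(.X./O.X/OOX, X) = +1

ply 1, X at .X./O.X/OOX | (0,0)=+1→XX./O.X/OOX*; (0,2)=+1→.XX/O.X/OOX; (1,1)=+1→.X./OXX/OOX
ply 2, O at XX./O.X/OOX | (0,2)=-1→XXO/O.X/OOX*; (1,1)=-1→XX./OOX/OOX
ply 3, X at XXO/O.X/OOX | (1,1)=+1→XXO/OXX/OOX*
ply 4: XXO/OXX/OOX is terminal -1 (O); from .X./O.X/OOX depth 9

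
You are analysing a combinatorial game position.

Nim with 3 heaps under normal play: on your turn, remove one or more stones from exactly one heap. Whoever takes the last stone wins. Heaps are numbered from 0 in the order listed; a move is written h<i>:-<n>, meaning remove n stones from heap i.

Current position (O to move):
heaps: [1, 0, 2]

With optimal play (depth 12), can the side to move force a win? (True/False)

[(1,0,2)] O move#1: h0:-1:-1/(0,0,2), h2:-1:+1/(1,0,1)*, h2:-2:-1/(1,0,0)
[(1,0,1)] X move#2: h0:-1:-1/(0,0,1)*, h2:-1:-1/(1,0,0)
[(0,0,1)] O move#3: h2:-1:+1/(0,0,0)*
[(0,0,0)] end (terminal -1, X#4); searched (1,0,2) to 12

O winning at [(1,0,2)]: True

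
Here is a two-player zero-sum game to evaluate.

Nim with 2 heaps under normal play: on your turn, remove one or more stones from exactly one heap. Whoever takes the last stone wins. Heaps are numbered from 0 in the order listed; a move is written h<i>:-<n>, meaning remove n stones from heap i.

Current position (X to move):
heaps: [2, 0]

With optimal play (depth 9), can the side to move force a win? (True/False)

X winning at [(2,0)]: True

ply 1, X at (2,0) | h0:-1=-1→(1,0); h0:-2=+1→(0,0)*
ply 2: (0,0) is terminal -1 (O); from (2,0) depth 9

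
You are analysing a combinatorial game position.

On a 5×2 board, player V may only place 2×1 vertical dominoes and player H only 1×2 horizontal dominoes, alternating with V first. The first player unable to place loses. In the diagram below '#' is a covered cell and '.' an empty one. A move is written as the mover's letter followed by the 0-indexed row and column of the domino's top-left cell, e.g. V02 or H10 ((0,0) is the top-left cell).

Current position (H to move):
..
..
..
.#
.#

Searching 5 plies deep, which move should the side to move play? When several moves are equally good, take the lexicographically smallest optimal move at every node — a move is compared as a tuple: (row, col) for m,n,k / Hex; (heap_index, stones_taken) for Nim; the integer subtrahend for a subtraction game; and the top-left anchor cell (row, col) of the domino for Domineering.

[../../../.#/.#] H move#1: H00:-1/##/../../.#/.#, H10:+1/../##/../.#/.#*, H20:-1/../../##/.#/.#
[../##/../.#/.#] V move#2: V20:-1/../##/#./##/.#*, V30:-1/../##/../##/##
[../##/#./##/.#] H move#3: H00:+1/##/##/#./##/.#*
[##/##/#./##/.#] end (terminal -1, V#4); searched ../../../.#/.# to 5

H's best at [../../../.#/.#]: H10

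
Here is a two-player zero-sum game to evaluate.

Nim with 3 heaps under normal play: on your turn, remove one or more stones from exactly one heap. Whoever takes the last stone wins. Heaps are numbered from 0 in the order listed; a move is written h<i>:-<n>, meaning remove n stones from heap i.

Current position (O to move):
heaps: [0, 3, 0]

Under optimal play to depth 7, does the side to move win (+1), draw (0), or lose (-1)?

value((0,3,0), O) = +1

[(0,3,0)] O move#1: h1:-1:-1/(0,2,0), h1:-2:-1/(0,1,0), h1:-3:+1/(0,0,0)*
[(0,0,0)] end (terminal -1, X#2); searched (0,3,0) to 7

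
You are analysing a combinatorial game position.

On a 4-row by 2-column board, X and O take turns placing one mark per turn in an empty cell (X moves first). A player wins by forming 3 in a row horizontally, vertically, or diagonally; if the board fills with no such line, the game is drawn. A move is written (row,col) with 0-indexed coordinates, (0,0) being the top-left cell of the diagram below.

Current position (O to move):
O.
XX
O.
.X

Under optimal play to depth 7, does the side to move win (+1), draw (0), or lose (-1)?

p1 O@[O./XX/O./.X]: (0,1)[OO/XX/O./.X]-1 (2,1)[O./XX/OO/.X]+0* (3,0)[O./XX/O./OX]-1
p2 X@[O./XX/OO/.X]: (0,1)[OX/XX/OO/.X]+0* (3,0)[O./XX/OO/XX]+0
p3 O@[OX/XX/OO/.X]: (3,0)[OX/XX/OO/OX]+0*
p4 X@[OX/XX/OO/OX] terminal +0; root [O./XX/O./.X] d7

value(O./XX/O./.X, O) = 0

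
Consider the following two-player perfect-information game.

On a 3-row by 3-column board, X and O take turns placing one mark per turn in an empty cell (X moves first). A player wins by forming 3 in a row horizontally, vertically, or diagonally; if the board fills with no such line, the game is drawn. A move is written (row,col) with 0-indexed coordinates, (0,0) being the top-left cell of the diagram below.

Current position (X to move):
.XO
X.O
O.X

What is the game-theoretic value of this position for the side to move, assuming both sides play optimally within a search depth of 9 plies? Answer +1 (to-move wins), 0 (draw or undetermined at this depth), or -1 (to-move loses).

value(.XO/X.O/O.X, X) = +1

ply 1, X at .XO/X.O/O.X | (0,0)=-1→XXO/X.O/O.X; (1,1)=+1→.XO/XXO/O.X*; (2,1)=-1→.XO/X.O/OXX
ply 2, O at .XO/XXO/O.X | (0,0)=-1→OXO/XXO/O.X*; (2,1)=-1→.XO/XXO/OOX
ply 3, X at OXO/XXO/O.X | (2,1)=+1→OXO/XXO/OXX*
ply 4: OXO/XXO/OXX is terminal -1 (O); from .XO/X.O/O.X depth 9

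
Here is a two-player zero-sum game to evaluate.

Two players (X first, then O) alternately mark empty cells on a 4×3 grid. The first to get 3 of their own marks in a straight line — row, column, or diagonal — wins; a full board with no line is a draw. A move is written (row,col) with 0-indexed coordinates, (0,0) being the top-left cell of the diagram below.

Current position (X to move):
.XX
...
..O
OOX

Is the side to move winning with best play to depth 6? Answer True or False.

p1 X@[.XX/.../..O/OOX]: (0,0)[XXX/.../..O/OOX]+1* (1,0)[.XX/X../..O/OOX]+1 (1,1)[.XX/.X./..O/OOX]+1 (1,2)[.XX/..X/..O/OOX]+1 (2,0)[.XX/.../X.O/OOX]+1 (2,1)[.XX/.../.XO/OOX]+1
p2 O@[XXX/.../..O/OOX] terminal -1; root [.XX/.../..O/OOX] d6

X winning at [.XX/.../..O/OOX]: True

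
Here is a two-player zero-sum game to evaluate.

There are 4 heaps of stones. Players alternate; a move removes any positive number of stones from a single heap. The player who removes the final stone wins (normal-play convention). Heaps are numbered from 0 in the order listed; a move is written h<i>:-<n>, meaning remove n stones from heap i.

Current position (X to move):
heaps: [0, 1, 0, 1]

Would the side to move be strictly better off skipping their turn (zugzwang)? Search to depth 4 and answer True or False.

p1 X@[(0,1,0,1)]: h1:-1[(0,0,0,1)]-1* h3:-1[(0,1,0,0)]-1
p2 O@[(0,0,0,1)]: h3:-1[(0,0,0,0)]+1*
p3 X@[(0,0,0,0)] terminal -1; root [(0,1,0,1)] d4
if X skipped the turn, O would face:
~ p1 O@[(0,1,0,1)]: h1:-1[(0,0,0,1)]-1* h3:-1[(0,1,0,0)]-1
~ p2 X@[(0,0,0,1)]: h3:-1[(0,0,0,0)]+1*
~ p3 O@[(0,0,0,0)] terminal -1; root [(0,1,0,1)] d4
compare (X): move=-1 vs pass=+1

zugzwang((0,1,0,1), X) = True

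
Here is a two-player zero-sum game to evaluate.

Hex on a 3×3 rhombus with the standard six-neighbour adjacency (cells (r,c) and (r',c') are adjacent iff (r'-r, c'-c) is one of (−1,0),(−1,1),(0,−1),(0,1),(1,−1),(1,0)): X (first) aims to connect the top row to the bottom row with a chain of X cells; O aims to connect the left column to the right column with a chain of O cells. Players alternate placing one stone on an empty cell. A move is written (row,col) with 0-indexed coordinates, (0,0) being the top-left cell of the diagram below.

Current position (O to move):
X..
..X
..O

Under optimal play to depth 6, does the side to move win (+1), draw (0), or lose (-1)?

value(X../..X/..O, O) = +1

p1 O@[X../..X/..O]: (0,1)[XO./..X/..O]-1 (0,2)[X.O/..X/..O]-1 (1,0)[X../O.X/..O]-1 (1,1)[X../.OX/..O]+1* (2,0)[X../..X/O.O]-1 (2,1)[X../..X/.OO]-1
p2 X@[X../.OX/..O]: (0,1)[XX./.OX/..O]-1* (0,2)[X.X/.OX/..O]-1 (1,0)[X../XOX/..O]-1 (2,0)[X../.OX/X.O]-1 (2,1)[X../.OX/.XO]-1
p3 O@[XX./.OX/..O]: (0,2)[XXO/.OX/..O]+1* (1,0)[XX./OOX/..O]+1 (2,0)[XX./.OX/O.O]+1 (2,1)[XX./.OX/.OO]+1
p4 X@[XXO/.OX/..O]: (1,0)[XXO/XOX/..O]-1* (2,0)[XXO/.OX/X.O]-1 (2,1)[XXO/.OX/.XO]-1
p5 O@[XXO/XOX/..O]: (2,0)[XXO/XOX/O.O]+1* (2,1)[XXO/XOX/.OO]-1
p6 X@[XXO/XOX/O.O] terminal -1; root [X../..X/..O] d6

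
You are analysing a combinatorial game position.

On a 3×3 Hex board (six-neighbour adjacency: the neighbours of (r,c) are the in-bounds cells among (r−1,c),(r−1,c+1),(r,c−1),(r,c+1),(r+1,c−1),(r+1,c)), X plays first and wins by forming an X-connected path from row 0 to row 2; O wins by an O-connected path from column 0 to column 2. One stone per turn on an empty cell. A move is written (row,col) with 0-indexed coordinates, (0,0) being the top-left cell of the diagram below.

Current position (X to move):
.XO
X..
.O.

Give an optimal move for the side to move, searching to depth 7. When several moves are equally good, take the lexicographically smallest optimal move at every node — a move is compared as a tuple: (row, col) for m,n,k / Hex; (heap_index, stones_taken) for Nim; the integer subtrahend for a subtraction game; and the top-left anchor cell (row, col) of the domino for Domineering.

X's best at [.XO/X../.O.]: (2,0)

ply 1, X at .XO/X../.O. | (0,0)=-1→XXO/X../.O.; (1,1)=-1→.XO/XX./.O.; (1,2)=-1→.XO/X.X/.O.; (2,0)=+1→.XO/X../XO.*; (2,2)=-1→.XO/X../.OX
ply 2: .XO/X../XO. is terminal -1 (O); from .XO/X../.O. depth 7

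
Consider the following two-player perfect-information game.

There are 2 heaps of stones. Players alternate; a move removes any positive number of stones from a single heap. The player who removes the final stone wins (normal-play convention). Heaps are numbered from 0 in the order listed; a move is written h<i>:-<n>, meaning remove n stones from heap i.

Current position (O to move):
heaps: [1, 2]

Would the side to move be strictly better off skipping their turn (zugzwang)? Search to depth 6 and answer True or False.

[(1,2)] O move#1: h0:-1:-1/(0,2), h1:-1:+1/(1,1)*, h1:-2:-1/(1,0)
[(1,1)] X move#2: h0:-1:-1/(0,1)*, h1:-1:-1/(1,0)
[(0,1)] O move#3: h1:-1:+1/(0,0)*
[(0,0)] end (terminal -1, X#4); searched (1,2) to 6
if O skipped the turn, X would face:
~ [(1,2)] X move#1: h0:-1:-1/(0,2), h1:-1:+1/(1,1)*, h1:-2:-1/(1,0)
~ [(1,1)] O move#2: h0:-1:-1/(0,1)*, h1:-1:-1/(1,0)
~ [(0,1)] X move#3: h1:-1:+1/(0,0)*
~ [(0,0)] end (terminal -1, O#4); searched (1,2) to 6
compare (O): move=+1 vs pass=-1

zugzwang((1,2), O) = False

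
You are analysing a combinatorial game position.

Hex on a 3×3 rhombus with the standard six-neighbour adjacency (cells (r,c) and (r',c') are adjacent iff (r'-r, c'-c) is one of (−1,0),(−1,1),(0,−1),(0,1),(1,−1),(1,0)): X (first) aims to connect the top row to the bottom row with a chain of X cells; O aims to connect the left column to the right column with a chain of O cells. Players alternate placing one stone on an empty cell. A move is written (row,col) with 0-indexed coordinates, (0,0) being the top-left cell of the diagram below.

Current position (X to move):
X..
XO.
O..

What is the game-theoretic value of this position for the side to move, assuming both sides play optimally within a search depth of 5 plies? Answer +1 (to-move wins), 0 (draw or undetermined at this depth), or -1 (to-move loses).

value(X../XO./O.., X) = -1

[X../XO./O..] X move#1: (0,1):-1/XX./XO./O..*, (0,2):-1/X.X/XO./O.., (1,2):-1/X../XOX/O.., (2,1):-1/X../XO./OX., (2,2):-1/X../XO./O.X
[XX./XO./O..] O move#2: (0,2):+1/XXO/XO./O..*, (1,2):+1/XX./XOO/O.., (2,1):+1/XX./XO./OO., (2,2):+1/XX./XO./O.O
[XXO/XO./O..] end (terminal -1, X#3); searched X../XO./O.. to 5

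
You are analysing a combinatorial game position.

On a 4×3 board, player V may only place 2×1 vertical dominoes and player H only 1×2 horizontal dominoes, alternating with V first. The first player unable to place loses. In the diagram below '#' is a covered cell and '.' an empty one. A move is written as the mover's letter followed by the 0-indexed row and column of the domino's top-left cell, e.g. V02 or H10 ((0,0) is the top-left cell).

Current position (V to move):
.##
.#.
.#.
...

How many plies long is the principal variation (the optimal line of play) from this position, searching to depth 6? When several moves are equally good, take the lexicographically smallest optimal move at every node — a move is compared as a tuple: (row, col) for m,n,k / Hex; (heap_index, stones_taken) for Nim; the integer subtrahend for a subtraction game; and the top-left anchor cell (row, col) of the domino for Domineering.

PV length from [.##/.#./.#./...]: 3 plies

ply 1, V at .##/.#./.#./... | V00=+1→###/##./.#./...*; V10=+1→.##/##./##./...; V12=+1→.##/.##/.##/...; V20=+1→.##/.#./##./#..; V22=+1→.##/.#./.##/..#
ply 2, H at ###/##./.#./... | H30=-1→###/##./.#./##.*; H31=-1→###/##./.#./.##
ply 3, V at ###/##./.#./##. | V12=+1→###/###/.##/##.*; V22=+1→###/##./.##/###
ply 4: ###/###/.##/##. is terminal -1 (H); from .##/.#./.#./... depth 6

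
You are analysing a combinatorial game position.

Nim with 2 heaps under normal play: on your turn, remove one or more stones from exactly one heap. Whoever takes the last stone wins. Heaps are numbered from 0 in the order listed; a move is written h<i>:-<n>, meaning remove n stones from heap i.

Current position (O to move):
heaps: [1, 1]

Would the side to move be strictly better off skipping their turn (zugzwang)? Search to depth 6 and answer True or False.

zugzwang((1,1), O) = True

ply 1, O at (1,1) | h0:-1=-1→(0,1)*; h1:-1=-1→(1,0)
ply 2, X at (0,1) | h1:-1=+1→(0,0)*
ply 3: (0,0) is terminal -1 (O); from (1,1) depth 6
suppose O passes — search the same position with X to move:
pass> ply 1, X at (1,1) | h0:-1=-1→(0,1)*; h1:-1=-1→(1,0)
pass> ply 2, O at (0,1) | h1:-1=+1→(0,0)*
pass> ply 3: (0,0) is terminal -1 (X); from (1,1) depth 6
for O: play -1, pass +1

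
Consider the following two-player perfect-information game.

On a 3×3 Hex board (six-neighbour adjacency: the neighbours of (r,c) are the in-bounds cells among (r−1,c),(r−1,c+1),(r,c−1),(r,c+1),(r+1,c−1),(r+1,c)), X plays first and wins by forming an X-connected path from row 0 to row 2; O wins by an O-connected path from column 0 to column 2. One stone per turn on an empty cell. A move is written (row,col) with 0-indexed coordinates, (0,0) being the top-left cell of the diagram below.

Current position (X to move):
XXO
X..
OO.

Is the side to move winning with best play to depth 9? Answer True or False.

X winning at [XXO/X../OO.]: False

p1 X@[XXO/X../OO.]: (1,1)[XXO/XX./OO.]-1* (1,2)[XXO/X.X/OO.]-1 (2,2)[XXO/X../OOX]-1
p2 O@[XXO/XX./OO.]: (1,2)[XXO/XXO/OO.]+1* (2,2)[XXO/XX./OOO]+1
p3 X@[XXO/XXO/OO.] terminal -1; root [XXO/X../OO.] d9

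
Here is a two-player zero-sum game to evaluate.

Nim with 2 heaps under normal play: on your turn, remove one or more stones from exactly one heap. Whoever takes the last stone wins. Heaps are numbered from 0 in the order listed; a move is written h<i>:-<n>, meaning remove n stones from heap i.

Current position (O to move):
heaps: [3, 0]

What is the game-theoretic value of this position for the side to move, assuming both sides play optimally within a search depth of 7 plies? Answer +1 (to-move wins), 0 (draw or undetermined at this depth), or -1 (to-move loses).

value((3,0), O) = +1

[(3,0)] O move#1: h0:-1:-1/(2,0), h0:-2:-1/(1,0), h0:-3:+1/(0,0)*
[(0,0)] end (terminal -1, X#2); searched (3,0) to 7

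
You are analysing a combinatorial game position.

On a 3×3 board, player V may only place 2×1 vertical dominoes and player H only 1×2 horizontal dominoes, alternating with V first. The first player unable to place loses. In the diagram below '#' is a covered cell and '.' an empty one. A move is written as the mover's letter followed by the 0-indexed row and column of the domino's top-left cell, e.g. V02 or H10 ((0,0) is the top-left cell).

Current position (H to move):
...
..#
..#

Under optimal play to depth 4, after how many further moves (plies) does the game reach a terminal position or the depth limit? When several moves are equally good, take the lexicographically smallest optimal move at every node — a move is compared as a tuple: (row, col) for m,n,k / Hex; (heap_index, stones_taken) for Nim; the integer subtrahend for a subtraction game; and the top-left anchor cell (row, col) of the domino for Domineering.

p1 H@[.../..#/..#]: H00[##./..#/..#]-1 H01[.##/..#/..#]-1 H10[.../###/..#]+1* H20[.../..#/###]-1
p2 V@[.../###/..#] terminal -1; root [.../..#/..#] d4

PV length from [.../..#/..#]: 1 ply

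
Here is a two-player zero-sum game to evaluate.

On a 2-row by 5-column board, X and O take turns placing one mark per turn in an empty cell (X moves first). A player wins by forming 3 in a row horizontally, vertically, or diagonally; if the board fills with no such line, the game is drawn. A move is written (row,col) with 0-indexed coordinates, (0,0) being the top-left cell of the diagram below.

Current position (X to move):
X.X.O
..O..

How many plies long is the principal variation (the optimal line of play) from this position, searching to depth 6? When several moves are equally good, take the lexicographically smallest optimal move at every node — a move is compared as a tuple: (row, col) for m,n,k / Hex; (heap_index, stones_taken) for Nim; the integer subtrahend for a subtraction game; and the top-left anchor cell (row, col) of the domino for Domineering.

PV length from [X.X.O/..O..]: 1 ply

[X.X.O/..O..] X move#1: (0,1):+1/XXX.O/..O..*, (0,3):+0/X.XXO/..O.., (1,0):+0/X.X.O/X.O.., (1,1):+0/X.X.O/.XO.., (1,3):+0/X.X.O/..OX., (1,4):+0/X.X.O/..O.X
[XXX.O/..O..] end (terminal -1, O#2); searched X.X.O/..O.. to 6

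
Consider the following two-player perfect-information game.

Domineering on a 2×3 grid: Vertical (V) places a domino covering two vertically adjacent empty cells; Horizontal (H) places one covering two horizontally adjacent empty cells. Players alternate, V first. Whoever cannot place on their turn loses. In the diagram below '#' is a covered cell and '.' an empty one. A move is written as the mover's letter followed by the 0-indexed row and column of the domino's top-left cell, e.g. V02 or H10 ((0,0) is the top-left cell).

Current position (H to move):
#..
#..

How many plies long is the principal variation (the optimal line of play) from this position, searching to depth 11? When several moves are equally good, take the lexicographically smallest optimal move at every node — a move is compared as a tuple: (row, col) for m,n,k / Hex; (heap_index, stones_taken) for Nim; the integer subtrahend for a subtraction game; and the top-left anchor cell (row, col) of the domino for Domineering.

PV length from [#../#..]: 1 ply

[#../#..] H move#1: H01:+1/###/#..*, H11:+1/#../###
[###/#..] end (terminal -1, V#2); searched #../#.. to 11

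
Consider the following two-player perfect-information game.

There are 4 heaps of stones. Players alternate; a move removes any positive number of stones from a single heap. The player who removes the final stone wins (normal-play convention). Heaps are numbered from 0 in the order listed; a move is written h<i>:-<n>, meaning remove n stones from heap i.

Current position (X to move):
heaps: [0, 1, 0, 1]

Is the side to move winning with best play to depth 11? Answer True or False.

X winning at [(0,1,0,1)]: False

p1 X@[(0,1,0,1)]: h1:-1[(0,0,0,1)]-1* h3:-1[(0,1,0,0)]-1
p2 O@[(0,0,0,1)]: h3:-1[(0,0,0,0)]+1*
p3 X@[(0,0,0,0)] terminal -1; root [(0,1,0,1)] d11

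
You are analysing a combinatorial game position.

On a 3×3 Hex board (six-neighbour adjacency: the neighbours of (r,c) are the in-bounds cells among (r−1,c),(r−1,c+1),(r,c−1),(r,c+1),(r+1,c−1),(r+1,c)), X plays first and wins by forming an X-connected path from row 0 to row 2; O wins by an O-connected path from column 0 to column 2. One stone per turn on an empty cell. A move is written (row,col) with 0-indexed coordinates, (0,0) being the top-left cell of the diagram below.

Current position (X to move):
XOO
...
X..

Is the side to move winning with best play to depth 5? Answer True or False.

X winning at [XOO/.../X..]: True

p1 X@[XOO/.../X..]: (1,0)[XOO/X../X..]+1* (1,1)[XOO/.X./X..]-1 (1,2)[XOO/..X/X..]-1 (2,1)[XOO/.../XX.]-1 (2,2)[XOO/.../X.X]-1
p2 O@[XOO/X../X..] terminal -1; root [XOO/.../X..] d5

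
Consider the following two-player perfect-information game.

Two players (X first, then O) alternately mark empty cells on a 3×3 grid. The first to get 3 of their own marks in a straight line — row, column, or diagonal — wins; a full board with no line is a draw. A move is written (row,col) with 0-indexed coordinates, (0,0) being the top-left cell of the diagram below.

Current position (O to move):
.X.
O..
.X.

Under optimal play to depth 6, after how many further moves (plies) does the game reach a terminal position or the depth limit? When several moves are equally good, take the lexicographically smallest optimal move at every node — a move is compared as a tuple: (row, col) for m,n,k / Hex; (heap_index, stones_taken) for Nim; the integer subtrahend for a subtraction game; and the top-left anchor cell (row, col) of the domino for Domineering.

ply 1, O at .X./O../.X. | (0,0)=-1→OX./O../.X.; (0,2)=-1→.XO/O../.X.; (1,1)=+1→.X./OO./.X.*; (1,2)=-1→.X./O.O/.X.; (2,0)=-1→.X./O../OX.; (2,2)=-1→.X./O../.XO
ply 2, X at .X./OO./.X. | (0,0)=-1→XX./OO./.X.*; (0,2)=-1→.XX/OO./.X.; (1,2)=-1→.X./OOX/.X.; (2,0)=-1→.X./OO./XX.; (2,2)=-1→.X./OO./.XX
ply 3, O at XX./OO./.X. | (0,2)=+1→XXO/OO./.X.*; (1,2)=+1→XX./OOO/.X.; (2,0)=-1→XX./OO./OX.; (2,2)=-1→XX./OO./.XO
ply 4, X at XXO/OO./.X. | (1,2)=-1→XXO/OOX/.X.*; (2,0)=-1→XXO/OO./XX.; (2,2)=-1→XXO/OO./.XX
ply 5, O at XXO/OOX/.X. | (2,0)=+1→XXO/OOX/OX.*; (2,2)=+0→XXO/OOX/.XO
ply 6: XXO/OOX/OX. is terminal -1 (X); from .X./O../.X. depth 6

PV length from [.X./O../.X.]: 5 plies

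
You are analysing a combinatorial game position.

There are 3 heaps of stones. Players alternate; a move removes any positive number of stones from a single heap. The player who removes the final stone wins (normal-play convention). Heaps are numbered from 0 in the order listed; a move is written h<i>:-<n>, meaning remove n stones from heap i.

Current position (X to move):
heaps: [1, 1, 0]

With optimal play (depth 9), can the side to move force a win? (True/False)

p1 X@[(1,1,0)]: h0:-1[(0,1,0)]-1* h1:-1[(1,0,0)]-1
p2 O@[(0,1,0)]: h1:-1[(0,0,0)]+1*
p3 X@[(0,0,0)] terminal -1; root [(1,1,0)] d9

X winning at [(1,1,0)]: False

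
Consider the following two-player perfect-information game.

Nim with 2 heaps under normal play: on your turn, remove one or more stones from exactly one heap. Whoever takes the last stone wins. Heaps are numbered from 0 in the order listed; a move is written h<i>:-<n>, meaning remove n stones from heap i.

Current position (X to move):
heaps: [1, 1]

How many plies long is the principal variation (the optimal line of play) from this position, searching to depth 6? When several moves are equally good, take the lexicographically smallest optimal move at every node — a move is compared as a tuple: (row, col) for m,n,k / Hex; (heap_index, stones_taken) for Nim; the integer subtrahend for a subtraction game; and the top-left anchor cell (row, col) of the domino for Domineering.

[(1,1)] X move#1: h0:-1:-1/(0,1)*, h1:-1:-1/(1,0)
[(0,1)] O move#2: h1:-1:+1/(0,0)*
[(0,0)] end (terminal -1, X#3); searched (1,1) to 6

PV length from [(1,1)]: 2 plies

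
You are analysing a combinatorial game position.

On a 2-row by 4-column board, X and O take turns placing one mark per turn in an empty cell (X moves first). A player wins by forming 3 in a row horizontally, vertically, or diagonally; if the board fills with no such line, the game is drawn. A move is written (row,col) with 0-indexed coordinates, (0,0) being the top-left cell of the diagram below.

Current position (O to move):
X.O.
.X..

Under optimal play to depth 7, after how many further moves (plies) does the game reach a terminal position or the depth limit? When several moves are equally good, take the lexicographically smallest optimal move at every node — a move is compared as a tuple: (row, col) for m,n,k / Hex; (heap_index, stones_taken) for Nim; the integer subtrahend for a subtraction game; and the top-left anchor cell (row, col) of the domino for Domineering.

PV length from [X.O./.X..]: 5 plies

ply 1, O at X.O./.X.. | (0,1)=+0→XOO./.X..*; (0,3)=+0→X.OO/.X..; (1,0)=+0→X.O./OX..; (1,2)=+0→X.O./.XO.; (1,3)=+0→X.O./.X.O
ply 2, X at XOO./.X.. | (0,3)=+0→XOOX/.X..*; (1,0)=-1→XOO./XX..; (1,2)=-1→XOO./.XX.; (1,3)=-1→XOO./.X.X
ply 3, O at XOOX/.X.. | (1,0)=+0→XOOX/OX..*; (1,2)=+0→XOOX/.XO.; (1,3)=+0→XOOX/.X.O
ply 4, X at XOOX/OX.. | (1,2)=+0→XOOX/OXX.*; (1,3)=+0→XOOX/OX.X
ply 5, O at XOOX/OXX. | (1,3)=+0→XOOX/OXXO*
ply 6: XOOX/OXXO is terminal +0 (X); from X.O./.X.. depth 7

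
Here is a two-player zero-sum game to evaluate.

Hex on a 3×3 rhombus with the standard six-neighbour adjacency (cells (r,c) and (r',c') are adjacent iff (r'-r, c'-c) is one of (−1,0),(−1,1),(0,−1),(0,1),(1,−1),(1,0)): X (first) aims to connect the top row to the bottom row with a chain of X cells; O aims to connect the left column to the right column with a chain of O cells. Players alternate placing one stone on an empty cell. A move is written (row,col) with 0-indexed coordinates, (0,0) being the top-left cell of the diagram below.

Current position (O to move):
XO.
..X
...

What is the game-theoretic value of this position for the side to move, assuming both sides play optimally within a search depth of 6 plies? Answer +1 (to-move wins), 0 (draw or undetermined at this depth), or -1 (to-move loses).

p1 O@[XO./..X/...]: (0,2)[XOO/..X/...]-1* (1,0)[XO./O.X/...]-1 (1,1)[XO./.OX/...]-1 (2,0)[XO./..X/O..]-1 (2,1)[XO./..X/.O.]-1 (2,2)[XO./..X/..O]-1
p2 X@[XOO/..X/...]: (1,0)[XOO/X.X/...]+1* (1,1)[XOO/.XX/...]-1 (2,0)[XOO/..X/X..]-1 (2,1)[XOO/..X/.X.]-1 (2,2)[XOO/..X/..X]-1
p3 O@[XOO/X.X/...]: (1,1)[XOO/XOX/...]-1* (2,0)[XOO/X.X/O..]-1 (2,1)[XOO/X.X/.O.]-1 (2,2)[XOO/X.X/..O]-1
p4 X@[XOO/XOX/...]: (2,0)[XOO/XOX/X..]+1* (2,1)[XOO/XOX/.X.]-1 (2,2)[XOO/XOX/..X]-1
p5 O@[XOO/XOX/X..] terminal -1; root [XO./..X/...] d6

value(XO./..X/..., O) = -1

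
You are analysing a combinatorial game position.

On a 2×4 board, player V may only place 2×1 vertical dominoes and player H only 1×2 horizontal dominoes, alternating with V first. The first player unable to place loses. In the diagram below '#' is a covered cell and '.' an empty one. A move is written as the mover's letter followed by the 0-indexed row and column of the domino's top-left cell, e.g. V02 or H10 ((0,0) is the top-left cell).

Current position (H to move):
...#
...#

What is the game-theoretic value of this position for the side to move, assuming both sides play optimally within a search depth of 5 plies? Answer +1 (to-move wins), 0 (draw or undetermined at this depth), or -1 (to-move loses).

value(...#/...#, H) = +1

ply 1, H at ...#/...# | H00=+1→##.#/...#*; H01=+1→.###/...#; H10=+1→...#/##.#; H11=+1→...#/.###
ply 2, V at ##.#/...# | V02=-1→####/..##*
ply 3, H at ####/..## | H10=+1→####/####*
ply 4: ####/#### is terminal -1 (V); from ...#/...# depth 5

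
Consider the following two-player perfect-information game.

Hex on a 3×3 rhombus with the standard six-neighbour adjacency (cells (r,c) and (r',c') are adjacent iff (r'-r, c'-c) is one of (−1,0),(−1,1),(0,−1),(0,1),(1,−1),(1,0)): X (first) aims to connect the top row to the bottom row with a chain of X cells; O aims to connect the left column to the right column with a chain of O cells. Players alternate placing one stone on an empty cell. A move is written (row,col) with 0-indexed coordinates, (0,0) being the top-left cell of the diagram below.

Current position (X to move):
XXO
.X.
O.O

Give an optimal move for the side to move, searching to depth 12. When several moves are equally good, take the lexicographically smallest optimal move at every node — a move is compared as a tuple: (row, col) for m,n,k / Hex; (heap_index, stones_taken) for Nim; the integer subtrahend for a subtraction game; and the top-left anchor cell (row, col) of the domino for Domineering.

X's best at [XXO/.X./O.O]: (2,1)

ply 1, X at XXO/.X./O.O | (1,0)=-1→XXO/XX./O.O; (1,2)=-1→XXO/.XX/O.O; (2,1)=+1→XXO/.X./OXO*
ply 2: XXO/.X./OXO is terminal -1 (O); from XXO/.X./O.O depth 12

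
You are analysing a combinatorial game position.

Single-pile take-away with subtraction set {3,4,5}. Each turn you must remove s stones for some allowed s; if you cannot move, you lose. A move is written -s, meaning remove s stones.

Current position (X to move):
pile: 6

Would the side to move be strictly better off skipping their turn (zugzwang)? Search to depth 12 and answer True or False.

p1 X@[6]: -3[3]-1 -4[2]+1* -5[1]+1
p2 O@[2] terminal -1; root [6] d12
pass branch (O moves first from the same position):
  | p1 O@[6]: -3[3]-1 -4[2]+1* -5[1]+1
  | p2 X@[2] terminal -1; root [6] d12
X moving scores +1; X passing scores -1

zugzwang(6, X) = False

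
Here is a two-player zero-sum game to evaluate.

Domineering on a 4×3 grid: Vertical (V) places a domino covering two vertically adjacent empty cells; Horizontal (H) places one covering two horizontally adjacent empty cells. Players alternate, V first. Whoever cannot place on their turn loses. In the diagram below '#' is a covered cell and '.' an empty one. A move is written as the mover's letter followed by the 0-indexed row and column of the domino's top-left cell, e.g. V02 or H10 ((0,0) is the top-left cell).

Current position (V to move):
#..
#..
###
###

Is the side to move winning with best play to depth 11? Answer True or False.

V winning at [#../#../###/###]: True

[#../#../###/###] V move#1: V01:+1/##./##./###/###*, V02:+1/#.#/#.#/###/###
[##./##./###/###] end (terminal -1, H#2); searched #../#../###/### to 11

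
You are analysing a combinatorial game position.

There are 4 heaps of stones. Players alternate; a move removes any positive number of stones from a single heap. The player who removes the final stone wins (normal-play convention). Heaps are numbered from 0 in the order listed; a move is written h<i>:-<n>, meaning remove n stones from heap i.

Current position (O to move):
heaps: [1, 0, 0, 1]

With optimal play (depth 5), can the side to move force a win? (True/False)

O winning at [(1,0,0,1)]: False

p1 O@[(1,0,0,1)]: h0:-1[(0,0,0,1)]-1* h3:-1[(1,0,0,0)]-1
p2 X@[(0,0,0,1)]: h3:-1[(0,0,0,0)]+1*
p3 O@[(0,0,0,0)] terminal -1; root [(1,0,0,1)] d5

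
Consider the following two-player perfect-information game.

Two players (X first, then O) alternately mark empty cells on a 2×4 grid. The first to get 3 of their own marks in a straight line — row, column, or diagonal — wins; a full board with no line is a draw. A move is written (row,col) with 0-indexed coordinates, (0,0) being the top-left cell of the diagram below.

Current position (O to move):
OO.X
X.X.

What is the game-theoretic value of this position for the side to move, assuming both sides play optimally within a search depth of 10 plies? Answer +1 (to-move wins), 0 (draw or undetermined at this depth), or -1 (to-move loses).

ply 1, O at OO.X/X.X. | (0,2)=+1→OOOX/X.X.*; (1,1)=+0→OO.X/XOX.; (1,3)=-1→OO.X/X.XO
ply 2: OOOX/X.X. is terminal -1 (X); from OO.X/X.X. depth 10

value(OO.X/X.X., O) = +1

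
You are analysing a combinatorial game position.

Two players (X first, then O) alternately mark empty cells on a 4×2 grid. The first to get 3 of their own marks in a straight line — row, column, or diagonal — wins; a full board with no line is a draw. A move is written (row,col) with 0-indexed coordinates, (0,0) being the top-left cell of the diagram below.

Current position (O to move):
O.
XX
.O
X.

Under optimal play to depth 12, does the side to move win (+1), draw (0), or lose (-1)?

value(O./XX/.O/X., O) = 0

p1 O@[O./XX/.O/X.]: (0,1)[OO/XX/.O/X.]-1 (2,0)[O./XX/OO/X.]+0* (3,1)[O./XX/.O/XO]-1
p2 X@[O./XX/OO/X.]: (0,1)[OX/XX/OO/X.]+0* (3,1)[O./XX/OO/XX]+0
p3 O@[OX/XX/OO/X.]: (3,1)[OX/XX/OO/XO]+0*
p4 X@[OX/XX/OO/XO] terminal +0; root [O./XX/.O/X.] d12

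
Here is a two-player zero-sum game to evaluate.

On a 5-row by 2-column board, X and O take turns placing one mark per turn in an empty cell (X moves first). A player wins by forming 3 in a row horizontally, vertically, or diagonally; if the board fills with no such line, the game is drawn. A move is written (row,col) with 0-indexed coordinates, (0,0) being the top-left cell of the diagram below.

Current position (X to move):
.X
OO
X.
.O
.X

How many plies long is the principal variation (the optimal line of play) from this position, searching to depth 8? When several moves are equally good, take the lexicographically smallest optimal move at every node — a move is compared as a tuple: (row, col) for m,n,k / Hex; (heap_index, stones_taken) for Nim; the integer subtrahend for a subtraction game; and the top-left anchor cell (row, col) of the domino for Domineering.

PV length from [.X/OO/X./.O/.X]: 4 plies

p1 X@[.X/OO/X./.O/.X]: (0,0)[XX/OO/X./.O/.X]-1 (2,1)[.X/OO/XX/.O/.X]+0* (3,0)[.X/OO/X./XO/.X]-1 (4,0)[.X/OO/X./.O/XX]-1
p2 O@[.X/OO/XX/.O/.X]: (0,0)[OX/OO/XX/.O/.X]+0* (3,0)[.X/OO/XX/OO/.X]+0 (4,0)[.X/OO/XX/.O/OX]+0
p3 X@[OX/OO/XX/.O/.X]: (3,0)[OX/OO/XX/XO/.X]+0* (4,0)[OX/OO/XX/.O/XX]+0
p4 O@[OX/OO/XX/XO/.X]: (4,0)[OX/OO/XX/XO/OX]+0*
p5 X@[OX/OO/XX/XO/OX] terminal +0; root [.X/OO/X./.O/.X] d8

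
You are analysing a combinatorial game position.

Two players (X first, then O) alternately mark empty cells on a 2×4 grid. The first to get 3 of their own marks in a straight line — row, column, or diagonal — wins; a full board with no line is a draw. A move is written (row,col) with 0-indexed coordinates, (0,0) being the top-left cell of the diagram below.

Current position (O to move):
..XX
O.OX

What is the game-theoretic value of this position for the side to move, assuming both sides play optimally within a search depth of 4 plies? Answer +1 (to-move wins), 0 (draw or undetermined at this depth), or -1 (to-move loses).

ply 1, O at ..XX/O.OX | (0,0)=-1→O.XX/O.OX; (0,1)=+0→.OXX/O.OX; (1,1)=+1→..XX/OOOX*
ply 2: ..XX/OOOX is terminal -1 (X); from ..XX/O.OX depth 4

value(..XX/O.OX, O) = +1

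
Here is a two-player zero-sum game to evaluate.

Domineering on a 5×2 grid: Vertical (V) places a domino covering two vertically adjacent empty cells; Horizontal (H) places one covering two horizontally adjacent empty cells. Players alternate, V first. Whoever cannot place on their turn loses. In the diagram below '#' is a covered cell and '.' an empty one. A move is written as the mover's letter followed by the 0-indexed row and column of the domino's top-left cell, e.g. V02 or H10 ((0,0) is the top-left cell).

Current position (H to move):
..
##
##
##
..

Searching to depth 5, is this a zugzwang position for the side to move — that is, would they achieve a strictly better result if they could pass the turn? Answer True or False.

zugzwang(../##/##/##/.., H) = False

p1 H@[../##/##/##/..]: H00[##/##/##/##/..]+1* H40[../##/##/##/##]+1
p2 V@[##/##/##/##/..] terminal -1; root [../##/##/##/..] d5
pass branch (V moves first from the same position):
  | p1 V@[../##/##/##/..] terminal -1; root [../##/##/##/..] d5
H moving scores +1; H passing scores +1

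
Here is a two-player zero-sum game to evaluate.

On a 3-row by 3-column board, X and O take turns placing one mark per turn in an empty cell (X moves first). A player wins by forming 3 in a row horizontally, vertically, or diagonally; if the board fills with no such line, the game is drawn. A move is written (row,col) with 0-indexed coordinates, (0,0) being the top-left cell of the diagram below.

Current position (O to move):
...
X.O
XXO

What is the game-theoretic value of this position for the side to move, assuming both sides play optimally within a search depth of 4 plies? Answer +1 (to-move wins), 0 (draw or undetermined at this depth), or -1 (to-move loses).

[.../X.O/XXO] O move#1: (0,0):+1/O../X.O/XXO*, (0,1):-1/.O./X.O/XXO, (0,2):+1/..O/X.O/XXO, (1,1):-1/.../XOO/XXO
[O../X.O/XXO] X move#2: (0,1):-1/OX./X.O/XXO*, (0,2):-1/O.X/X.O/XXO, (1,1):-1/O../XXO/XXO
[OX./X.O/XXO] O move#3: (0,2):+1/OXO/X.O/XXO*, (1,1):+1/OX./XOO/XXO
[OXO/X.O/XXO] end (terminal -1, X#4); searched .../X.O/XXO to 4

value(.../X.O/XXO, O) = +1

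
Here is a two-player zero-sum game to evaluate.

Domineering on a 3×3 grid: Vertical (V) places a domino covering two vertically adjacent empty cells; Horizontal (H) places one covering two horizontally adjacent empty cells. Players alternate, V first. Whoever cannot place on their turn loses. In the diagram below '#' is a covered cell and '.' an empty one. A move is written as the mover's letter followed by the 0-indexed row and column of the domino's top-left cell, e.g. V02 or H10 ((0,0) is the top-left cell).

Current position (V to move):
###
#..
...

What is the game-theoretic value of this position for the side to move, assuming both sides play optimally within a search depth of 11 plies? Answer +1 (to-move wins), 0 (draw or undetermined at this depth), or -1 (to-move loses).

value(###/#../..., V) = +1

p1 V@[###/#../...]: V11[###/##./.#.]+1* V12[###/#.#/..#]-1
p2 H@[###/##./.#.] terminal -1; root [###/#../...] d11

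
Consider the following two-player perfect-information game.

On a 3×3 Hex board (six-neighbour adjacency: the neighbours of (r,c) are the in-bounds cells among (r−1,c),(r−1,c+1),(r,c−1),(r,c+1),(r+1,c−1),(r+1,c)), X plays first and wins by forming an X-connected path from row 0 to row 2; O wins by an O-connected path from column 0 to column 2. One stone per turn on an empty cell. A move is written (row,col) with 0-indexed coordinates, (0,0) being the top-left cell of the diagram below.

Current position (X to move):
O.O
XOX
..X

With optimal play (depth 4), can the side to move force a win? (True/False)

X winning at [O.O/XOX/..X]: False

p1 X@[O.O/XOX/..X]: (0,1)[OXO/XOX/..X]-1* (2,0)[O.O/XOX/X.X]-1 (2,1)[O.O/XOX/.XX]-1
p2 O@[OXO/XOX/..X]: (2,0)[OXO/XOX/O.X]+1* (2,1)[OXO/XOX/.OX]-1
p3 X@[OXO/XOX/O.X] terminal -1; root [O.O/XOX/..X] d4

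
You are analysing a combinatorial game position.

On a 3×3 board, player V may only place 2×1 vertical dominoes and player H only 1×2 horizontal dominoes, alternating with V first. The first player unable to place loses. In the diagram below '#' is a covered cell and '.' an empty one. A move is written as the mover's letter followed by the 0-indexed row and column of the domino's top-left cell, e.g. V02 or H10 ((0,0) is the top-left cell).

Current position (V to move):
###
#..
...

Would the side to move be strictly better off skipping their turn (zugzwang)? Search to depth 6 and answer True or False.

zugzwang(###/#../..., V) = False

p1 V@[###/#../...]: V11[###/##./.#.]+1* V12[###/#.#/..#]-1
p2 H@[###/##./.#.] terminal -1; root [###/#../...] d6
pass branch (H moves first from the same position):
  | p1 H@[###/#../...]: H11[###/###/...]+1* H20[###/#../##.]-1 H21[###/#../.##]+1
  | p2 V@[###/###/...] terminal -1; root [###/#../...] d6
V moving scores +1; V passing scores -1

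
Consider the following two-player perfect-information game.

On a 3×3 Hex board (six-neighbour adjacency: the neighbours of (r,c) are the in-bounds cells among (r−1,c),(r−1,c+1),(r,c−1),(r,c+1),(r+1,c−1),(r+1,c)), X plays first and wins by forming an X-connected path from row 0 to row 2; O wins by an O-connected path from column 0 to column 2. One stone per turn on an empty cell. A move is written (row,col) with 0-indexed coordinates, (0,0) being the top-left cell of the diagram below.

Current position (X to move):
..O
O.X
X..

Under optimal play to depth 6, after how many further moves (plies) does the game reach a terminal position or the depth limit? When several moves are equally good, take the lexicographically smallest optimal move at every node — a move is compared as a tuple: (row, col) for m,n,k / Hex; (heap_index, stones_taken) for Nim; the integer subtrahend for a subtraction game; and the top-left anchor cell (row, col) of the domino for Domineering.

p1 X@[..O/O.X/X..]: (0,0)[X.O/O.X/X..]-1* (0,1)[.XO/O.X/X..]-1 (1,1)[..O/OXX/X..]-1 (2,1)[..O/O.X/XX.]-1 (2,2)[..O/O.X/X.X]-1
p2 O@[X.O/O.X/X..]: (0,1)[XOO/O.X/X..]+1* (1,1)[X.O/OOX/X..]+1 (2,1)[X.O/O.X/XO.]+1 (2,2)[X.O/O.X/X.O]+1
p3 X@[XOO/O.X/X..] terminal -1; root [..O/O.X/X..] d6

PV length from [..O/O.X/X..]: 2 plies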